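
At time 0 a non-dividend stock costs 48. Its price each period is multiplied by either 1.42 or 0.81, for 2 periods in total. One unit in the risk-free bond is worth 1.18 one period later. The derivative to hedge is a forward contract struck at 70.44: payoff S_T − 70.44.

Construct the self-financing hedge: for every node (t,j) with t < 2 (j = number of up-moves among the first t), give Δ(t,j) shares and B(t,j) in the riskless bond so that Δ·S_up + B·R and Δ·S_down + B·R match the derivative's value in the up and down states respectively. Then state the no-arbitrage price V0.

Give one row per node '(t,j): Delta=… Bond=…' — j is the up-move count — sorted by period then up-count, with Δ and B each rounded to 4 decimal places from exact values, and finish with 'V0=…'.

Since d<R<u, set p* = (R−d)/(u−d) = 0.6066; price each node as the discounted p*-expectation of its children.
Payoff layer (t=2): V(2,0)=-38.9472, V(2,1)=-15.2304, V(2,2)=26.3472
  t=1,j=0: stock 38.8800 → up 55.2096 (V=-15.2304), down 31.4928 (V=-38.9472). Price -20.8149; hedge Δ=1.0000, bond B=-59.6949.
  t=1,j=1: stock 68.1600 → up 96.7872 (V=26.3472), down 55.2096 (V=-15.2304). Price 8.4651; hedge Δ=1.0000, bond B=-59.6949.
  t=0,j=0: stock 48.0000 → up 68.1600 (V=8.4651), down 38.8800 (V=-20.8149). Price -2.5889; hedge Δ=1.0000, bond B=-50.5889.
The time-0 hedge costs -2.5889, which is the no-arbitrage price.

(0,0): Delta=1.0000 Bond=-50.5889
(1,0): Delta=1.0000 Bond=-59.6949
(1,1): Delta=1.0000 Bond=-59.6949
V0=-2.5889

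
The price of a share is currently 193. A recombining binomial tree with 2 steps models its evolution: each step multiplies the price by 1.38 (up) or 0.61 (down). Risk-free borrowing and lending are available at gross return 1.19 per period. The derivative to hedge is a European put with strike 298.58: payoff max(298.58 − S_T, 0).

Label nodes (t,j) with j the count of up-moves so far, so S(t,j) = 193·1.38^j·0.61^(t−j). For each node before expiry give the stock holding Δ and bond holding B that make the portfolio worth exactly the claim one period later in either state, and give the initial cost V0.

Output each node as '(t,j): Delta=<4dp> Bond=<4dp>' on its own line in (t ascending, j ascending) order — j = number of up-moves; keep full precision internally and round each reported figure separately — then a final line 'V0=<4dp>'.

(0,0): Delta=-0.7062 Bond=181.7839
(1,0): Delta=-1.0000 Bond=250.9076
(1,1): Delta=-0.6637 Bond=204.9933
V0=45.4802

The replicating-portfolio and risk-neutral prices coincide; use p* = (1.19−0.61)/(1.38−0.61) = 0.7532 for the latter.
Terminal values V(2,·): V(2,0)=226.7647, V(2,1)=136.1126, V(2,2)=0.0000
  t=1,j=0: stock 117.7300 → up 162.4674 (V=136.1126), down 71.8153 (V=226.7647). Price 133.1776; hedge Δ=-1.0000, bond B=250.9076.
  t=1,j=1: stock 266.3400 → up 367.5492 (V=0.0000), down 162.4674 (V=136.1126). Price 28.2237; hedge Δ=-0.6637, bond B=204.9933.
  t=0,j=0: stock 193.0000 → up 266.3400 (V=28.2237), down 117.7300 (V=133.1776). Price 45.4802; hedge Δ=-0.7062, bond B=181.7839.
Each (Δ,B) replicates both successor values, so the strategy is self-financing and V0 is arbitrage-free.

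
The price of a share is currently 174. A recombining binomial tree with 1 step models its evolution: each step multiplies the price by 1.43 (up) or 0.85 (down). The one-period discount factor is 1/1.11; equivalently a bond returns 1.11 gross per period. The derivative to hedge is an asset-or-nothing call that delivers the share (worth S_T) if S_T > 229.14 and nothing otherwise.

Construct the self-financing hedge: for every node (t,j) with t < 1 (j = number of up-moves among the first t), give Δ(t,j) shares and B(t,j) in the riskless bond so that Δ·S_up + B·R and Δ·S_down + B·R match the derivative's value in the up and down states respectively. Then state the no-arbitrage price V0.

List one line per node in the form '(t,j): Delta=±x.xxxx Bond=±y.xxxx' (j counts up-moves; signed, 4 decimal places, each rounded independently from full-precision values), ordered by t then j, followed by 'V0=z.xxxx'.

(0,0): Delta=2.4655 Bond=-328.5135
V0=100.4865

No-arbitrage ⇒ martingale measure with p* = (R−d)/(u−d) = 0.4483.
Terminal values V(1,·): V(1,0)=0.0000, V(1,1)=248.8200
Node (0,0) S=174.0000: V=(p*·248.8200+(1−p*)·0.0000)/1.11=100.4865; Δ=(248.8200−0.0000)/(248.8200−147.9000)=2.4655; B=V−Δ·S=-328.5135
The time-0 hedge costs 100.4865, which is the no-arbitrage price.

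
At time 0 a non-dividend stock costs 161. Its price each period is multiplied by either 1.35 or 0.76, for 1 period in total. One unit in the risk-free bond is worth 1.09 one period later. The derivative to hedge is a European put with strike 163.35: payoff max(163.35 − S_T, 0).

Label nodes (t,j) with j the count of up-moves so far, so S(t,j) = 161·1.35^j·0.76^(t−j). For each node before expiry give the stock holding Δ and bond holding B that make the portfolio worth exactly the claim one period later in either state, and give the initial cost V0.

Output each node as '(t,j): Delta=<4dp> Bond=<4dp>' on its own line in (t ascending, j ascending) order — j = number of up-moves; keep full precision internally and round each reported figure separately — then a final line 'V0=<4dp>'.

Under the risk-neutral measure, an up-move has probability p* = (R−d)/(u−d) = 0.5593 and values discount at R = 1.09.
Terminal values V(1,·): V(1,0)=40.9900, V(1,1)=0.0000
(0,0): S=161.0000. Δ = (V_up−V_dn)/(S_up−S_dn) = (0.0000−40.9900)/(217.3500−122.3600) = -0.4315. V = [p*·0.0000 + (1−p*)·40.9900]/1.09 = 16.5719. B = V − Δ·S = 86.0465.
Self-financing check: at every node Δ·S+B equals the discounted successor values.

(0,0): Delta=-0.4315 Bond=86.0465
V0=16.5719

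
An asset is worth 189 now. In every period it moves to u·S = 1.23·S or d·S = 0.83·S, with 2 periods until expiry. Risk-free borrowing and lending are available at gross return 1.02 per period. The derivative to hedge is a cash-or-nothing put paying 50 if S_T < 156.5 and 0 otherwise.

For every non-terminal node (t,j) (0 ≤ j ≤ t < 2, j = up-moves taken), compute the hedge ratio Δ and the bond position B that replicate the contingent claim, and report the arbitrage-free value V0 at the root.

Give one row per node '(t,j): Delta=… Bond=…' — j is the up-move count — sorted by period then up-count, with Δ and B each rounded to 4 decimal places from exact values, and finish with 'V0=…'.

(0,0): Delta=-0.3404 Bond=77.5843
(1,0): Delta=-0.7968 Bond=150.7353
(1,1): Delta=0.0000 Bond=0.0000
V0=13.2461

Since d<R<u, set p* = (R−d)/(u−d) = 0.4750; price each node as the discounted p*-expectation of its children.
Terminal values V(2,·): V(2,0)=50.0000, V(2,1)=0.0000, V(2,2)=0.0000
Node (1,0) S=156.8700: V=(p*·0.0000+(1−p*)·50.0000)/1.02=25.7353; Δ=(0.0000−50.0000)/(192.9501−130.2021)=-0.7968; B=V−Δ·S=150.7353
Node (1,1) S=232.4700: V=(p*·0.0000+(1−p*)·0.0000)/1.02=0.0000; Δ=(0.0000−0.0000)/(285.9381−192.9501)=0.0000; B=V−Δ·S=0.0000
Node (0,0) S=189.0000: V=(p*·0.0000+(1−p*)·25.7353)/1.02=13.2461; Δ=(0.0000−25.7353)/(232.4700−156.8700)=-0.3404; B=V−Δ·S=77.5843
Root portfolio cost Δ·189+B reproduces V0=13.2461.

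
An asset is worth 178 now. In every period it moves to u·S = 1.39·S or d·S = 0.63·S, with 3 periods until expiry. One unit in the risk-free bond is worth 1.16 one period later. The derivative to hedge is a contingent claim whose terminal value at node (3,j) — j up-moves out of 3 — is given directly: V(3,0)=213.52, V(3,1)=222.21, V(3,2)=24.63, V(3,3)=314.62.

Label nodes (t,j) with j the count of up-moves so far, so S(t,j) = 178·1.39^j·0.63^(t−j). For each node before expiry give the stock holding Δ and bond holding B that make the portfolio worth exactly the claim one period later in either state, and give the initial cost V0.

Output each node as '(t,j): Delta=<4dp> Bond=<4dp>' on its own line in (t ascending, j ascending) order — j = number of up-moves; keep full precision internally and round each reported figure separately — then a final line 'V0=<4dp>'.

Under the risk-neutral measure, an up-move has probability p* = (R−d)/(u−d) = 0.6974 and values discount at R = 1.16.
Payoff layer (t=3): V(3,0)=213.5200, V(3,1)=222.2100, V(3,2)=24.6300, V(3,3)=314.6200
Node (2,0) S=70.6482: V=(p*·222.2100+(1−p*)·213.5200)/1.16=189.2932; Δ=(222.2100−213.5200)/(98.2010−44.5084)=0.1618; B=V−Δ·S=177.8590
Node (2,1) S=155.8746: V=(p*·24.6300+(1−p*)·222.2100)/1.16=72.7793; Δ=(24.6300−222.2100)/(216.6657−98.2010)=-1.6678; B=V−Δ·S=332.7529
Node (2,2) S=343.9138: V=(p*·314.6200+(1−p*)·24.6300)/1.16=195.5689; Δ=(314.6200−24.6300)/(478.0402−216.6657)=1.1095; B=V−Δ·S=-185.9969
Node (1,0) S=112.1400: V=(p*·72.7793+(1−p*)·189.2932)/1.16=93.1380; Δ=(72.7793−189.2932)/(155.8746−70.6482)=-1.3671; B=V−Δ·S=246.4458
Node (1,1) S=247.4200: V=(p*·195.5689+(1−p*)·72.7793)/1.16=136.5593; Δ=(195.5689−72.7793)/(343.9138−155.8746)=0.6530; B=V−Δ·S=-25.0059
Node (0,0) S=178.0000: V=(p*·136.5593+(1−p*)·93.1380)/1.16=106.3954; Δ=(136.5593−93.1380)/(247.4200−112.1400)=0.3210; B=V−Δ·S=49.2620
Check: Δ(0,0)·S0 + B(0,0) = 106.3954 = V0.

(0,0): Delta=0.3210 Bond=49.2620
(1,0): Delta=-1.3671 Bond=246.4458
(1,1): Delta=0.6530 Bond=-25.0059
(2,0): Delta=0.1618 Bond=177.8590
(2,1): Delta=-1.6678 Bond=332.7529
(2,2): Delta=1.1095 Bond=-185.9969
V0=106.3954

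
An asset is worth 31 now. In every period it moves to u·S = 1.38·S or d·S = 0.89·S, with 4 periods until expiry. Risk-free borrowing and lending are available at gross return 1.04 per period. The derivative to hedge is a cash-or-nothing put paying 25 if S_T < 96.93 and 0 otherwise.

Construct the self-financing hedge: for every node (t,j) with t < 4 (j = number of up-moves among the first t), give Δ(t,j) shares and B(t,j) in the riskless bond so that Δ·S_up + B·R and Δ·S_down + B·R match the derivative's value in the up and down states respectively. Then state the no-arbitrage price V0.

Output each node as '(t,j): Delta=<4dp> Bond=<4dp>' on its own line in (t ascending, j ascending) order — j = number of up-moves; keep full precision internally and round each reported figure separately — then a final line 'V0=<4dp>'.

Under the risk-neutral measure, an up-move has probability p* = (R−d)/(u−d) = 0.3061 and values discount at R = 1.04.
Terminal payoffs: V(4,0)=25.0000, V(4,1)=25.0000, V(4,2)=25.0000, V(4,3)=25.0000, V(4,4)=0.0000
(3,0): S=21.8540. Δ = (V_up−V_dn)/(S_up−S_dn) = (25.0000−25.0000)/(30.1586−19.4501) = 0.0000. V = [p*·25.0000 + (1−p*)·25.0000]/1.04 = 24.0385. B = V − Δ·S = 24.0385.
(3,1): S=33.8860. Δ = (V_up−V_dn)/(S_up−S_dn) = (25.0000−25.0000)/(46.7627−30.1586) = 0.0000. V = [p*·25.0000 + (1−p*)·25.0000]/1.04 = 24.0385. B = V − Δ·S = 24.0385.
(3,2): S=52.5424. Δ = (V_up−V_dn)/(S_up−S_dn) = (25.0000−25.0000)/(72.5085−46.7627) = 0.0000. V = [p*·25.0000 + (1−p*)·25.0000]/1.04 = 24.0385. B = V − Δ·S = 24.0385.
(3,3): S=81.4702. Δ = (V_up−V_dn)/(S_up−S_dn) = (0.0000−25.0000)/(112.4289−72.5085) = -0.6262. V = [p*·0.0000 + (1−p*)·25.0000]/1.04 = 16.6797. B = V − Δ·S = 67.7002.
(2,0): S=24.5551. Δ = (V_up−V_dn)/(S_up−S_dn) = (24.0385−24.0385)/(33.8860−21.8540) = 0.0000. V = [p*·24.0385 + (1−p*)·24.0385]/1.04 = 23.1139. B = V − Δ·S = 23.1139.
(2,1): S=38.0742. Δ = (V_up−V_dn)/(S_up−S_dn) = (24.0385−24.0385)/(52.5424−33.8860) = 0.0000. V = [p*·24.0385 + (1−p*)·24.0385]/1.04 = 23.1139. B = V − Δ·S = 23.1139.
(2,2): S=59.0364. Δ = (V_up−V_dn)/(S_up−S_dn) = (16.6797−24.0385)/(81.4702−52.5424) = -0.2544. V = [p*·16.6797 + (1−p*)·24.0385]/1.04 = 20.9479. B = V − Δ·S = 35.9657.
(1,0): S=27.5900. Δ = (V_up−V_dn)/(S_up−S_dn) = (23.1139−23.1139)/(38.0742−24.5551) = 0.0000. V = [p*·23.1139 + (1−p*)·23.1139]/1.04 = 22.2249. B = V − Δ·S = 22.2249.
(1,1): S=42.7800. Δ = (V_up−V_dn)/(S_up−S_dn) = (20.9479−23.1139)/(59.0364−38.0742) = -0.1033. V = [p*·20.9479 + (1−p*)·23.1139]/1.04 = 21.5873. B = V − Δ·S = 26.0078.
(0,0): S=31.0000. Δ = (V_up−V_dn)/(S_up−S_dn) = (21.5873−22.2249)/(42.7800−27.5900) = -0.0420. V = [p*·21.5873 + (1−p*)·22.2249]/1.04 = 21.1824. B = V − Δ·S = 22.4836.
Self-financing check: at every node Δ·S+B equals the discounted successor values.

(0,0): Delta=-0.0420 Bond=22.4836
(1,0): Delta=0.0000 Bond=22.2249
(1,1): Delta=-0.1033 Bond=26.0078
(2,0): Delta=0.0000 Bond=23.1139
(2,1): Delta=0.0000 Bond=23.1139
(2,2): Delta=-0.2544 Bond=35.9657
(3,0): Delta=0.0000 Bond=24.0385
(3,1): Delta=0.0000 Bond=24.0385
(3,2): Delta=0.0000 Bond=24.0385
(3,3): Delta=-0.6262 Bond=67.7002
V0=21.1824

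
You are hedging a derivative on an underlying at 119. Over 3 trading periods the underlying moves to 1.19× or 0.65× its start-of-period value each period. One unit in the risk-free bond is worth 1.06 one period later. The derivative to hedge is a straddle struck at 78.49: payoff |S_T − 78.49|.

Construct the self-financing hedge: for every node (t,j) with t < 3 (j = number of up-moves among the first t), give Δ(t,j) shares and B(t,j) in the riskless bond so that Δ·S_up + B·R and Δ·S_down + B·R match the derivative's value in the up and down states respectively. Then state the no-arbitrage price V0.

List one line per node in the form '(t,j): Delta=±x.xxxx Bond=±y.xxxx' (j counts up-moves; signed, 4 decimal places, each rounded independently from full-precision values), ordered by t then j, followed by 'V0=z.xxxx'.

(0,0): Delta=0.7675 Bond=-33.0199
(1,0): Delta=0.0648 Bond=19.3520
(1,1): Delta=0.8892 Bond=-52.2349
(2,0): Delta=-1.0000 Bond=74.0472
(2,1): Delta=0.2492 Bond=3.5389
(2,2): Delta=1.0000 Bond=-74.0472
V0=58.3080

Under the risk-neutral measure, an up-move has probability p* = (R−d)/(u−d) = 0.7593 and values discount at R = 1.06.
At expiry t=3: V(3,0)=45.8096, V(3,1)=18.6598, V(3,2)=31.0453, V(3,3)=122.0439
Node (2,0) S=50.2775: V=(p*·18.6598+(1−p*)·45.8096)/1.06=23.7697; Δ=(18.6598−45.8096)/(59.8302−32.6804)=-1.0000; B=V−Δ·S=74.0472
Node (2,1) S=92.0465: V=(p*·31.0453+(1−p*)·18.6598)/1.06=26.4751; Δ=(31.0453−18.6598)/(109.5353−59.8302)=0.2492; B=V−Δ·S=3.5389
Node (2,2) S=168.5159: V=(p*·122.0439+(1−p*)·31.0453)/1.06=94.4687; Δ=(122.0439−31.0453)/(200.5339−109.5353)=1.0000; B=V−Δ·S=-74.0472
Node (1,0) S=77.3500: V=(p*·26.4751+(1−p*)·23.7697)/1.06=24.3621; Δ=(26.4751−23.7697)/(92.0465−50.2775)=0.0648; B=V−Δ·S=19.3520
Node (1,1) S=141.6100: V=(p*·94.4687+(1−p*)·26.4751)/1.06=73.6791; Δ=(94.4687−26.4751)/(168.5159−92.0465)=0.8892; B=V−Δ·S=-52.2349
Node (0,0) S=119.0000: V=(p*·73.6791+(1−p*)·24.3621)/1.06=58.3080; Δ=(73.6791−24.3621)/(141.6100−77.3500)=0.7675; B=V−Δ·S=-33.0199
Each (Δ,B) replicates both successor values, so the strategy is self-financing and V0 is arbitrage-free.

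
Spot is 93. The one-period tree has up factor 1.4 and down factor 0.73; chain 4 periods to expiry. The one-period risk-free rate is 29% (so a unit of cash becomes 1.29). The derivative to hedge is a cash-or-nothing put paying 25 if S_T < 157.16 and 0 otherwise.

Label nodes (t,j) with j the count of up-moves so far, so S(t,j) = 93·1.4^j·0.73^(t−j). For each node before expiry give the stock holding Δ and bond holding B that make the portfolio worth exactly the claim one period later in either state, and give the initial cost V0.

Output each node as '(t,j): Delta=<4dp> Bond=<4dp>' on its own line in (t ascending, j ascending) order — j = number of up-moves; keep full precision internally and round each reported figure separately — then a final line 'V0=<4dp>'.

(0,0): Delta=-0.0643 Bond=7.1409
(1,0): Delta=-0.2307 Bond=20.5102
(1,1): Delta=-0.0473 Bond=6.9925
(2,0): Delta=0.0000 Bond=15.0231
(2,1): Delta=-0.2544 Bond=28.7043
(2,2): Delta=-0.0261 Bond=5.1538
(3,0): Delta=0.0000 Bond=19.3798
(3,1): Delta=0.0000 Bond=19.3798
(3,2): Delta=-0.2804 Bond=40.4952
(3,3): Delta=0.0000 Bond=0.0000
V0=1.1601

The replicating-portfolio and risk-neutral prices coincide; use p* = (1.29−0.73)/(1.4−0.73) = 0.8358 for the latter.
At expiry t=4: V(4,0)=25.0000, V(4,1)=25.0000, V(4,2)=25.0000, V(4,3)=0.0000, V(4,4)=0.0000
Node (3,0) S=36.1786: V=(p*·25.0000+(1−p*)·25.0000)/1.29=19.3798; Δ=(25.0000−25.0000)/(50.6500−26.4104)=0.0000; B=V−Δ·S=19.3798
Node (3,1) S=69.3836: V=(p*·25.0000+(1−p*)·25.0000)/1.29=19.3798; Δ=(25.0000−25.0000)/(97.1370−50.6500)=0.0000; B=V−Δ·S=19.3798
Node (3,2) S=133.0644: V=(p*·0.0000+(1−p*)·25.0000)/1.29=3.1818; Δ=(0.0000−25.0000)/(186.2902−97.1370)=-0.2804; B=V−Δ·S=40.4952
Node (3,3) S=255.1920: V=(p*·0.0000+(1−p*)·0.0000)/1.29=0.0000; Δ=(0.0000−0.0000)/(357.2688−186.2902)=0.0000; B=V−Δ·S=0.0000
Node (2,0) S=49.5597: V=(p*·19.3798+(1−p*)·19.3798)/1.29=15.0231; Δ=(19.3798−19.3798)/(69.3836−36.1786)=0.0000; B=V−Δ·S=15.0231
Node (2,1) S=95.0460: V=(p*·3.1818+(1−p*)·19.3798)/1.29=4.5280; Δ=(3.1818−19.3798)/(133.0644−69.3836)=-0.2544; B=V−Δ·S=28.7043
Node (2,2) S=182.2800: V=(p*·0.0000+(1−p*)·3.1818)/1.29=0.4049; Δ=(0.0000−3.1818)/(255.1920−133.0644)=-0.0261; B=V−Δ·S=5.1538
Node (1,0) S=67.8900: V=(p*·4.5280+(1−p*)·15.0231)/1.29=4.8458; Δ=(4.5280−15.0231)/(95.0460−49.5597)=-0.2307; B=V−Δ·S=20.5102
Node (1,1) S=130.2000: V=(p*·0.4049+(1−p*)·4.5280)/1.29=0.8387; Δ=(0.4049−4.5280)/(182.2800−95.0460)=-0.0473; B=V−Δ·S=6.9925
Node (0,0) S=93.0000: V=(p*·0.8387+(1−p*)·4.8458)/1.29=1.1601; Δ=(0.8387−4.8458)/(130.2000−67.8900)=-0.0643; B=V−Δ·S=7.1409
Root portfolio cost Δ·93+B reproduces V0=1.1601.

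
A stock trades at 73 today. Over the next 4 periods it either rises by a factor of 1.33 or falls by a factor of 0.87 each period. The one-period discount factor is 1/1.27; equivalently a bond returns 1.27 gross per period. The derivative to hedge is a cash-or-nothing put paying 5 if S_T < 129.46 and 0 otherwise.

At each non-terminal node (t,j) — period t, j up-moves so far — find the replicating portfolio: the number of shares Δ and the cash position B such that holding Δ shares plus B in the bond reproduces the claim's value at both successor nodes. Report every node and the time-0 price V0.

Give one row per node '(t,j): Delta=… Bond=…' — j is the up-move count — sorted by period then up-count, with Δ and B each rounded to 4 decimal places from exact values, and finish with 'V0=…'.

Under the risk-neutral measure, an up-move has probability p* = (R−d)/(u−d) = 0.8696 and values discount at R = 1.27.
At expiry t=4: V(4,0)=5.0000, V(4,1)=5.0000, V(4,2)=5.0000, V(4,3)=0.0000, V(4,4)=0.0000
Node (3,0) S=48.0707: V=(p*·5.0000+(1−p*)·5.0000)/1.27=3.9370; Δ=(5.0000−5.0000)/(63.9341−41.8215)=0.0000; B=V−Δ·S=3.9370
Node (3,1) S=73.4874: V=(p*·5.0000+(1−p*)·5.0000)/1.27=3.9370; Δ=(5.0000−5.0000)/(97.7383−63.9341)=0.0000; B=V−Δ·S=3.9370
Node (3,2) S=112.3428: V=(p*·0.0000+(1−p*)·5.0000)/1.27=0.5135; Δ=(0.0000−5.0000)/(149.4160−97.7383)=-0.0968; B=V−Δ·S=11.3831
Node (3,3) S=171.7425: V=(p*·0.0000+(1−p*)·0.0000)/1.27=0.0000; Δ=(0.0000−0.0000)/(228.4175−149.4160)=0.0000; B=V−Δ·S=0.0000
Node (2,0) S=55.2537: V=(p*·3.9370+(1−p*)·3.9370)/1.27=3.1000; Δ=(3.9370−3.9370)/(73.4874−48.0707)=0.0000; B=V−Δ·S=3.1000
Node (2,1) S=84.4683: V=(p*·0.5135+(1−p*)·3.9370)/1.27=0.7560; Δ=(0.5135−3.9370)/(112.3428−73.4874)=-0.0881; B=V−Δ·S=8.1983
Node (2,2) S=129.1297: V=(p*·0.0000+(1−p*)·0.5135)/1.27=0.0527; Δ=(0.0000−0.5135)/(171.7425−112.3428)=-0.0086; B=V−Δ·S=1.1691
Node (1,0) S=63.5100: V=(p*·0.7560+(1−p*)·3.1000)/1.27=0.8360; Δ=(0.7560−3.1000)/(84.4683−55.2537)=-0.0802; B=V−Δ·S=5.9317
Node (1,1) S=97.0900: V=(p*·0.0527+(1−p*)·0.7560)/1.27=0.1138; Δ=(0.0527−0.7560)/(129.1297−84.4683)=-0.0157; B=V−Δ·S=1.6425
Node (0,0) S=73.0000: V=(p*·0.1138+(1−p*)·0.8360)/1.27=0.1637; Δ=(0.1138−0.8360)/(97.0900−63.5100)=-0.0215; B=V−Δ·S=1.7338
The time-0 hedge costs 0.1637, which is the no-arbitrage price.

(0,0): Delta=-0.0215 Bond=1.7338
(1,0): Delta=-0.0802 Bond=5.9317
(1,1): Delta=-0.0157 Bond=1.6425
(2,0): Delta=0.0000 Bond=3.1000
(2,1): Delta=-0.0881 Bond=8.1983
(2,2): Delta=-0.0086 Bond=1.1691
(3,0): Delta=0.0000 Bond=3.9370
(3,1): Delta=0.0000 Bond=3.9370
(3,2): Delta=-0.0968 Bond=11.3831
(3,3): Delta=0.0000 Bond=0.0000
V0=0.1637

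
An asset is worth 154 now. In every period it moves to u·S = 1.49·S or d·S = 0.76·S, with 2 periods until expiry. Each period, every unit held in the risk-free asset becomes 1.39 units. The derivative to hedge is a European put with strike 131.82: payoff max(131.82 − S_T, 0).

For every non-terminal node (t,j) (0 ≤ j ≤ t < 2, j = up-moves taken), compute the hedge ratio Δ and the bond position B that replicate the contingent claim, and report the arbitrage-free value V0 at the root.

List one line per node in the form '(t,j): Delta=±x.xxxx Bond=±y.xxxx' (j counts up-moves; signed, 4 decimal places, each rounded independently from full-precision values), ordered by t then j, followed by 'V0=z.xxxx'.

(0,0): Delta=-0.0376 Bond=6.2038
(1,0): Delta=-0.5018 Bond=62.9503
(1,1): Delta=0.0000 Bond=0.0000
V0=0.4164

Since d<R<u, set p* = (R−d)/(u−d) = 0.8630; price each node as the discounted p*-expectation of its children.
Payoff layer (t=2): V(2,0)=42.8696, V(2,1)=0.0000, V(2,2)=0.0000
(1,0): S=117.0400. Δ = (V_up−V_dn)/(S_up−S_dn) = (0.0000−42.8696)/(174.3896−88.9504) = -0.5018. V = [p*·0.0000 + (1−p*)·42.8696]/1.39 = 4.2249. B = V − Δ·S = 62.9503.
(1,1): S=229.4600. Δ = (V_up−V_dn)/(S_up−S_dn) = (0.0000−0.0000)/(341.8954−174.3896) = 0.0000. V = [p*·0.0000 + (1−p*)·0.0000]/1.39 = 0.0000. B = V − Δ·S = 0.0000.
(0,0): S=154.0000. Δ = (V_up−V_dn)/(S_up−S_dn) = (0.0000−4.2249)/(229.4600−117.0400) = -0.0376. V = [p*·0.0000 + (1−p*)·4.2249]/1.39 = 0.4164. B = V − Δ·S = 6.2038.
Root portfolio cost Δ·154+B reproduces V0=0.4164.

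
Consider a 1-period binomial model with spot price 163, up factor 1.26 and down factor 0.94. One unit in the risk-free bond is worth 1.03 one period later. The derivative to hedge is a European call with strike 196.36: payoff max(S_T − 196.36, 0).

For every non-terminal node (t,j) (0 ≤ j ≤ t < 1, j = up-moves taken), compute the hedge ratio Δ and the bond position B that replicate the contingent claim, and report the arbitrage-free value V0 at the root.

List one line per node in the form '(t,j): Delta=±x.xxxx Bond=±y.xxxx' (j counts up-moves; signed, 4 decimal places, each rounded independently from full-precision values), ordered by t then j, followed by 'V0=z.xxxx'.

Risk-neutral probability p* = (R−d)/(u−d) = (1.03−0.94)/(1.26−0.94) = 0.2813.
Payoff layer (t=1): V(1,0)=0.0000, V(1,1)=9.0200
(0,0): S=163.0000. Δ = (V_up−V_dn)/(S_up−S_dn) = (9.0200−0.0000)/(205.3800−153.2200) = 0.1729. V = [p*·9.0200 + (1−p*)·0.0000]/1.03 = 2.4630. B = V − Δ·S = -25.7245.
The time-0 hedge costs 2.4630, which is the no-arbitrage price.

(0,0): Delta=0.1729 Bond=-25.7245
V0=2.4630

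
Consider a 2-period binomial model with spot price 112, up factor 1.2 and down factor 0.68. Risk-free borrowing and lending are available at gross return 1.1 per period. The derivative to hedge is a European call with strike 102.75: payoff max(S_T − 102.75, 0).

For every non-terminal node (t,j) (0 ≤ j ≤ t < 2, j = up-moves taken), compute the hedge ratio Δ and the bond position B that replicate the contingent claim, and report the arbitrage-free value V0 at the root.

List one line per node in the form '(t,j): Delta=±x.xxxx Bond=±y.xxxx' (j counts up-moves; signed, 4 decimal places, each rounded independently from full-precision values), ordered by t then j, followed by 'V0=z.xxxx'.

(0,0): Delta=0.7379 Bond=-51.0910
(1,0): Delta=0.0000 Bond=0.0000
(1,1): Delta=0.8375 Bond=-69.5811
V0=31.5562

Risk-neutral probability p* = (R−d)/(u−d) = (1.1−0.68)/(1.2−0.68) = 0.8077.
Payoff layer (t=2): V(2,0)=0.0000, V(2,1)=0.0000, V(2,2)=58.5300
Node (1,0) S=76.1600: V=(p*·0.0000+(1−p*)·0.0000)/1.1=0.0000; Δ=(0.0000−0.0000)/(91.3920−51.7888)=0.0000; B=V−Δ·S=0.0000
Node (1,1) S=134.4000: V=(p*·58.5300+(1−p*)·0.0000)/1.1=42.9766; Δ=(58.5300−0.0000)/(161.2800−91.3920)=0.8375; B=V−Δ·S=-69.5811
Node (0,0) S=112.0000: V=(p*·42.9766+(1−p*)·0.0000)/1.1=31.5562; Δ=(42.9766−0.0000)/(134.4000−76.1600)=0.7379; B=V−Δ·S=-51.0910
The time-0 hedge costs 31.5562, which is the no-arbitrage price.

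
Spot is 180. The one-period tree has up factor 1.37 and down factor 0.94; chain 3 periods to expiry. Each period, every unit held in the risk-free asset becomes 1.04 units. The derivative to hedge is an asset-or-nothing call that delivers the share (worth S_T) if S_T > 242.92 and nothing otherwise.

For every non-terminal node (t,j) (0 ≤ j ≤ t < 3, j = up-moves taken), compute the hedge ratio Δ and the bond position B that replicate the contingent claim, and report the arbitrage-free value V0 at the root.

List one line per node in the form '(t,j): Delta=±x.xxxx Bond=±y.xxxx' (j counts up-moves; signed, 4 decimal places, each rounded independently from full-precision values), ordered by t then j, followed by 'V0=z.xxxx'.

Risk-neutral probability p* = (R−d)/(u−d) = (1.04−0.94)/(1.37−0.94) = 0.2326.
Terminal values V(3,·): V(3,0)=0.0000, V(3,1)=0.0000, V(3,2)=317.5715, V(3,3)=462.8435
(2,0): S=159.0480. Δ = (V_up−V_dn)/(S_up−S_dn) = (0.0000−0.0000)/(217.8958−149.5051) = 0.0000. V = [p*·0.0000 + (1−p*)·0.0000]/1.04 = 0.0000. B = V − Δ·S = 0.0000.
(2,1): S=231.8040. Δ = (V_up−V_dn)/(S_up−S_dn) = (317.5715−0.0000)/(317.5715−217.8958) = 3.1860. V = [p*·317.5715 + (1−p*)·0.0000]/1.04 = 71.0133. B = V − Δ·S = -667.5250.
(2,2): S=337.8420. Δ = (V_up−V_dn)/(S_up−S_dn) = (462.8435−317.5715)/(462.8435−317.5715) = 1.0000. V = [p*·462.8435 + (1−p*)·317.5715]/1.04 = 337.8420. B = V − Δ·S = 0.0000.
(1,0): S=169.2000. Δ = (V_up−V_dn)/(S_up−S_dn) = (71.0133−0.0000)/(231.8040−159.0480) = 0.9760. V = [p*·71.0133 + (1−p*)·0.0000]/1.04 = 15.8795. B = V − Δ·S = -149.2677.
(1,1): S=246.6000. Δ = (V_up−V_dn)/(S_up−S_dn) = (337.8420−71.0133)/(337.8420−231.8040) = 2.5163. V = [p*·337.8420 + (1−p*)·71.0133]/1.04 = 127.9485. B = V − Δ·S = -492.5833.
(0,0): S=180.0000. Δ = (V_up−V_dn)/(S_up−S_dn) = (127.9485−15.8795)/(246.6000−169.2000) = 1.4479. V = [p*·127.9485 + (1−p*)·15.8795]/1.04 = 40.3289. B = V − Δ·S = -220.2967.
The time-0 hedge costs 40.3289, which is the no-arbitrage price.

(0,0): Delta=1.4479 Bond=-220.2967
(1,0): Delta=0.9760 Bond=-149.2677
(1,1): Delta=2.5163 Bond=-492.5833
(2,0): Delta=0.0000 Bond=0.0000
(2,1): Delta=3.1860 Bond=-667.5250
(2,2): Delta=1.0000 Bond=0.0000
V0=40.3289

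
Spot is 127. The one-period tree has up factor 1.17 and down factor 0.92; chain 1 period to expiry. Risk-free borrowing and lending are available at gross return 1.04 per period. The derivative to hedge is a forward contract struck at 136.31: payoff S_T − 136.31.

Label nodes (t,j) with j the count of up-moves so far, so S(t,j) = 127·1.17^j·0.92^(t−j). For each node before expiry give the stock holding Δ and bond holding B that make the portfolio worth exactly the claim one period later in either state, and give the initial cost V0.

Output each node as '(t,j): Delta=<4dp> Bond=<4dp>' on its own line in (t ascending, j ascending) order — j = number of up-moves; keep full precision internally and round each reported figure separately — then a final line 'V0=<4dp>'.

No-arbitrage ⇒ martingale measure with p* = (R−d)/(u−d) = 0.4800.
At expiry t=1: V(1,0)=-19.4700, V(1,1)=12.2800
  t=0,j=0: stock 127.0000 → up 148.5900 (V=12.2800), down 116.8400 (V=-19.4700). Price -4.0673; hedge Δ=1.0000, bond B=-131.0673.
Each (Δ,B) replicates both successor values, so the strategy is self-financing and V0 is arbitrage-free.

(0,0): Delta=1.0000 Bond=-131.0673
V0=-4.0673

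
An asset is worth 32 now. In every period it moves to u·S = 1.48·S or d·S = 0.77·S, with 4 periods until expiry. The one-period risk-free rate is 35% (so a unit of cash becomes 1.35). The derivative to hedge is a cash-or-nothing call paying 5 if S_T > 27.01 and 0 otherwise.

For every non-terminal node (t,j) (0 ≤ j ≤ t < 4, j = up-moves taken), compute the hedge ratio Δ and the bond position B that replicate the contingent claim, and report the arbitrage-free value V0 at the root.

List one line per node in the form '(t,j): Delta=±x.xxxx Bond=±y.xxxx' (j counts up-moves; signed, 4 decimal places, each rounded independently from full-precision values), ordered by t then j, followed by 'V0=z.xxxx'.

(0,0): Delta=0.0073 Bond=1.2383
(1,0): Delta=0.0469 Bond=0.6968
(1,1): Delta=0.0027 Bond=1.8902
(2,0): Delta=0.2246 Bond=-2.4305
(2,1): Delta=0.0262 Bond=1.6964
(2,2): Delta=0.0000 Bond=2.7435
(3,0): Delta=0.0000 Bond=0.0000
(3,1): Delta=0.2508 Bond=-4.0167
(3,2): Delta=0.0000 Bond=3.7037
(3,3): Delta=0.0000 Bond=3.7037
V0=1.4735

Under the risk-neutral measure, an up-move has probability p* = (R−d)/(u−d) = 0.8169 and values discount at R = 1.35.
Terminal values V(4,·): V(4,0)=0.0000, V(4,1)=0.0000, V(4,2)=5.0000, V(4,3)=5.0000, V(4,4)=5.0000
(3,0): S=14.6091. Δ = (V_up−V_dn)/(S_up−S_dn) = (0.0000−0.0000)/(21.6214−11.2490) = 0.0000. V = [p*·0.0000 + (1−p*)·0.0000]/1.35 = 0.0000. B = V − Δ·S = 0.0000.
(3,1): S=28.0797. Δ = (V_up−V_dn)/(S_up−S_dn) = (5.0000−0.0000)/(41.5580−21.6214) = 0.2508. V = [p*·5.0000 + (1−p*)·0.0000]/1.35 = 3.0256. B = V − Δ·S = -4.0167.
(3,2): S=53.9715. Δ = (V_up−V_dn)/(S_up−S_dn) = (5.0000−5.0000)/(79.8778−41.5580) = 0.0000. V = [p*·5.0000 + (1−p*)·5.0000]/1.35 = 3.7037. B = V − Δ·S = 3.7037.
(3,3): S=103.7373. Δ = (V_up−V_dn)/(S_up−S_dn) = (5.0000−5.0000)/(153.5313−79.8778) = 0.0000. V = [p*·5.0000 + (1−p*)·5.0000]/1.35 = 3.7037. B = V − Δ·S = 3.7037.
(2,0): S=18.9728. Δ = (V_up−V_dn)/(S_up−S_dn) = (3.0256−0.0000)/(28.0797−14.6091) = 0.2246. V = [p*·3.0256 + (1−p*)·0.0000]/1.35 = 1.8308. B = V − Δ·S = -2.4305.
(2,1): S=36.4672. Δ = (V_up−V_dn)/(S_up−S_dn) = (3.7037−3.0256)/(53.9715−28.0797) = 0.0262. V = [p*·3.7037 + (1−p*)·3.0256]/1.35 = 2.6515. B = V − Δ·S = 1.6964.
(2,2): S=70.0928. Δ = (V_up−V_dn)/(S_up−S_dn) = (3.7037−3.7037)/(103.7373−53.9715) = 0.0000. V = [p*·3.7037 + (1−p*)·3.7037]/1.35 = 2.7435. B = V − Δ·S = 2.7435.
(1,0): S=24.6400. Δ = (V_up−V_dn)/(S_up−S_dn) = (2.6515−1.8308)/(36.4672−18.9728) = 0.0469. V = [p*·2.6515 + (1−p*)·1.8308]/1.35 = 1.8528. B = V − Δ·S = 0.6968.
(1,1): S=47.3600. Δ = (V_up−V_dn)/(S_up−S_dn) = (2.7435−2.6515)/(70.0928−36.4672) = 0.0027. V = [p*·2.7435 + (1−p*)·2.6515]/1.35 = 2.0197. B = V − Δ·S = 1.8902.
(0,0): S=32.0000. Δ = (V_up−V_dn)/(S_up−S_dn) = (2.0197−1.8528)/(47.3600−24.6400) = 0.0073. V = [p*·2.0197 + (1−p*)·1.8528]/1.35 = 1.4735. B = V − Δ·S = 1.2383.
Check: Δ(0,0)·S0 + B(0,0) = 1.4735 = V0.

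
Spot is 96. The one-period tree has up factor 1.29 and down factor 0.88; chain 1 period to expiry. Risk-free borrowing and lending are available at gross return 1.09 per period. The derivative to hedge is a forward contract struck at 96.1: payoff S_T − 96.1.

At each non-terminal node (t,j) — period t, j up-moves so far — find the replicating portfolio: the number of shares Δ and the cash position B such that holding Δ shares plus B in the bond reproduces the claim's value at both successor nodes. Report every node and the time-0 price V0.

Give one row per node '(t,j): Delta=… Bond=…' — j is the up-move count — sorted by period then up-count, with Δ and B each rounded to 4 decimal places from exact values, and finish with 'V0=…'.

(0,0): Delta=1.0000 Bond=-88.1651
V0=7.8349

Since d<R<u, set p* = (R−d)/(u−d) = 0.5122; price each node as the discounted p*-expectation of its children.
At expiry t=1: V(1,0)=-11.6200, V(1,1)=27.7400
(0,0): S=96.0000. Δ = (V_up−V_dn)/(S_up−S_dn) = (27.7400−-11.6200)/(123.8400−84.4800) = 1.0000. V = [p*·27.7400 + (1−p*)·-11.6200]/1.09 = 7.8349. B = V − Δ·S = -88.1651.
Each (Δ,B) replicates both successor values, so the strategy is self-financing and V0 is arbitrage-free.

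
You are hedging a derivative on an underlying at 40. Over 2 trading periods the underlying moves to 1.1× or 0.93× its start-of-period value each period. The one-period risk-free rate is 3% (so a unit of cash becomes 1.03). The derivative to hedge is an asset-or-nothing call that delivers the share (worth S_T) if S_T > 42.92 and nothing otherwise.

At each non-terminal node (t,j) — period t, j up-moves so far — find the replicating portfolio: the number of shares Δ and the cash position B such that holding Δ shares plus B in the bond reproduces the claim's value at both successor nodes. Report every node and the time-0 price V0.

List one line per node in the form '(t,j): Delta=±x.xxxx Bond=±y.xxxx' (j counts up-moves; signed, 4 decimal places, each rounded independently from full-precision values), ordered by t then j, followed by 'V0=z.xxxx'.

(0,0): Delta=4.0649 Bond=-146.8101
(1,0): Delta=0.0000 Bond=0.0000
(1,1): Delta=6.4706 Bond=-257.0645
V0=15.7860

The replicating-portfolio and risk-neutral prices coincide; use p* = (1.03−0.93)/(1.1−0.93) = 0.5882 for the latter.
Terminal payoffs: V(2,0)=0.0000, V(2,1)=0.0000, V(2,2)=48.4000
  t=1,j=0: stock 37.2000 → up 40.9200 (V=0.0000), down 34.5960 (V=0.0000). Price 0.0000; hedge Δ=0.0000, bond B=0.0000.
  t=1,j=1: stock 44.0000 → up 48.4000 (V=48.4000), down 40.9200 (V=0.0000). Price 27.6413; hedge Δ=6.4706, bond B=-257.0645.
  t=0,j=0: stock 40.0000 → up 44.0000 (V=27.6413), down 37.2000 (V=0.0000). Price 15.7860; hedge Δ=4.0649, bond B=-146.8101.
Each (Δ,B) replicates both successor values, so the strategy is self-financing and V0 is arbitrage-free.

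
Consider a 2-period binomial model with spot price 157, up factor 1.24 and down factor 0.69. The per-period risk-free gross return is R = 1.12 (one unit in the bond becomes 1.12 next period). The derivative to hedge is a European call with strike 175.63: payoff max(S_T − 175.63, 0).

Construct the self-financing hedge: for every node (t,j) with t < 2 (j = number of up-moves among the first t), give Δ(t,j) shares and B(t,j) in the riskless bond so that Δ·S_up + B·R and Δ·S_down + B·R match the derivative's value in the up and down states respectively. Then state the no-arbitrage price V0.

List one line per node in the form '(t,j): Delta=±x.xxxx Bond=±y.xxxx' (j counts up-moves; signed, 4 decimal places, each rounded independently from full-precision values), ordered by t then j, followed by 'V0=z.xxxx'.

(0,0): Delta=0.5317 Bond=-51.4286
(1,0): Delta=0.0000 Bond=0.0000
(1,1): Delta=0.6143 Bond=-73.6745
V0=32.0497

The replicating-portfolio and risk-neutral prices coincide; use p* = (1.12−0.69)/(1.24−0.69) = 0.7818 for the latter.
Payoff layer (t=2): V(2,0)=0.0000, V(2,1)=0.0000, V(2,2)=65.7732
  t=1,j=0: stock 108.3300 → up 134.3292 (V=0.0000), down 74.7477 (V=0.0000). Price 0.0000; hedge Δ=0.0000, bond B=0.0000.
  t=1,j=1: stock 194.6800 → up 241.4032 (V=65.7732), down 134.3292 (V=0.0000). Price 45.9131; hedge Δ=0.6143, bond B=-73.6745.
  t=0,j=0: stock 157.0000 → up 194.6800 (V=45.9131), down 108.3300 (V=0.0000). Price 32.0497; hedge Δ=0.5317, bond B=-51.4286.
Check: Δ(0,0)·S0 + B(0,0) = 32.0497 = V0.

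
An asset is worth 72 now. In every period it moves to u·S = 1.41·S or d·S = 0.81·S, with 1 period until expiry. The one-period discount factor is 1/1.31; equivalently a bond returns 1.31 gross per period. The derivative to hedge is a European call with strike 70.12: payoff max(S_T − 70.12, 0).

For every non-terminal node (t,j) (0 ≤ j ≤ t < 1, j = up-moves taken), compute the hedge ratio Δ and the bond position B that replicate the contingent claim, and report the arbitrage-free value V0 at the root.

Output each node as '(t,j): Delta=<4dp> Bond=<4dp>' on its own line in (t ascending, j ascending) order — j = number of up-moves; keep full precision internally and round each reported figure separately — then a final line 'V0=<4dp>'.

Risk-neutral probability p* = (R−d)/(u−d) = (1.31−0.81)/(1.41−0.81) = 0.8333.
Terminal payoffs: V(1,0)=0.0000, V(1,1)=31.4000
(0,0): S=72.0000. Δ = (V_up−V_dn)/(S_up−S_dn) = (31.4000−0.0000)/(101.5200−58.3200) = 0.7269. V = [p*·31.4000 + (1−p*)·0.0000]/1.31 = 19.9746. B = V − Δ·S = -32.3588.
The time-0 hedge costs 19.9746, which is the no-arbitrage price.

(0,0): Delta=0.7269 Bond=-32.3588
V0=19.9746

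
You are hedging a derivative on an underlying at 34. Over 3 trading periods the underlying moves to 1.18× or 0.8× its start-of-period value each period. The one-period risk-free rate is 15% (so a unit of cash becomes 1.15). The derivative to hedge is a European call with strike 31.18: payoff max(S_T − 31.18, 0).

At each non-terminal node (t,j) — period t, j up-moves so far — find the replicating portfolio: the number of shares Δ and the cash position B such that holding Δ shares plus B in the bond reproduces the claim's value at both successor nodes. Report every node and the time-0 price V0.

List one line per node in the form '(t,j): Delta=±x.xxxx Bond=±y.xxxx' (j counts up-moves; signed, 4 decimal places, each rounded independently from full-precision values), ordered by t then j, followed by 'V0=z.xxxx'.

Risk-neutral probability p* = (R−d)/(u−d) = (1.15−0.8)/(1.18−0.8) = 0.9211.
Payoff layer (t=3): V(3,0)=0.0000, V(3,1)=0.0000, V(3,2)=6.6933, V(3,3)=24.6831
(2,0): S=21.7600. Δ = (V_up−V_dn)/(S_up−S_dn) = (0.0000−0.0000)/(25.6768−17.4080) = 0.0000. V = [p*·0.0000 + (1−p*)·0.0000]/1.15 = 0.0000. B = V − Δ·S = 0.0000.
(2,1): S=32.0960. Δ = (V_up−V_dn)/(S_up−S_dn) = (6.6933−0.0000)/(37.8733−25.6768) = 0.5488. V = [p*·6.6933 + (1−p*)·0.0000]/1.15 = 5.3608. B = V − Δ·S = -12.2531.
(2,2): S=47.3416. Δ = (V_up−V_dn)/(S_up−S_dn) = (24.6831−6.6933)/(55.8631−37.8733) = 1.0000. V = [p*·24.6831 + (1−p*)·6.6933]/1.15 = 20.2286. B = V − Δ·S = -27.1130.
(1,0): S=27.2000. Δ = (V_up−V_dn)/(S_up−S_dn) = (5.3608−0.0000)/(32.0960−21.7600) = 0.5186. V = [p*·5.3608 + (1−p*)·0.0000]/1.15 = 4.2935. B = V − Δ·S = -9.8137.
(1,1): S=40.1200. Δ = (V_up−V_dn)/(S_up−S_dn) = (20.2286−5.3608)/(47.3416−32.0960) = 0.9752. V = [p*·20.2286 + (1−p*)·5.3608]/1.15 = 16.5694. B = V − Δ·S = -22.5564.
(0,0): S=34.0000. Δ = (V_up−V_dn)/(S_up−S_dn) = (16.5694−4.2935)/(40.1200−27.2000) = 0.9501. V = [p*·16.5694 + (1−p*)·4.2935]/1.15 = 13.5654. B = V − Δ·S = -18.7395.
Root portfolio cost Δ·34+B reproduces V0=13.5654.

(0,0): Delta=0.9501 Bond=-18.7395
(1,0): Delta=0.5186 Bond=-9.8137
(1,1): Delta=0.9752 Bond=-22.5564
(2,0): Delta=0.0000 Bond=0.0000
(2,1): Delta=0.5488 Bond=-12.2531
(2,2): Delta=1.0000 Bond=-27.1130
V0=13.5654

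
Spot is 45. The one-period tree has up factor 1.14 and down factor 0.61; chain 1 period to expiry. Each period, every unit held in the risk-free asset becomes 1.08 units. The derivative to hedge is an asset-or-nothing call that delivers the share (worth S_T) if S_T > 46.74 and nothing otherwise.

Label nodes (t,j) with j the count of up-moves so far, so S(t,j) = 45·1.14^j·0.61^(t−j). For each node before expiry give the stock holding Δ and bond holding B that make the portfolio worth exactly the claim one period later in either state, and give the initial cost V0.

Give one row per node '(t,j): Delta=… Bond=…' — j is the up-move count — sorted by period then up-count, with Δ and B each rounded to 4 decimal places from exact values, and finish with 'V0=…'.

The replicating-portfolio and risk-neutral prices coincide; use p* = (1.08−0.61)/(1.14−0.61) = 0.8868 for the latter.
At expiry t=1: V(1,0)=0.0000, V(1,1)=51.3000
Node (0,0) S=45.0000: V=(p*·51.3000+(1−p*)·0.0000)/1.08=42.1226; Δ=(51.3000−0.0000)/(51.3000−27.4500)=2.1509; B=V−Δ·S=-54.6698
Self-financing check: at every node Δ·S+B equals the discounted successor values.

(0,0): Delta=2.1509 Bond=-54.6698
V0=42.1226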